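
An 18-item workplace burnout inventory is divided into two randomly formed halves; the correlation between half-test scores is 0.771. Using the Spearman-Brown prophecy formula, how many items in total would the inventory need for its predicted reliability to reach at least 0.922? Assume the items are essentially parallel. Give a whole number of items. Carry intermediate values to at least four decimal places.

32

Corrected full-test reliability: r_full = 2 × 0.771 / (1 + 0.771) ≈ 0.8707
Solve Spearman-Brown for n: n = 0.922(1 − 0.8707) / [0.8707(1 − 0.922)] = 1.7554
Required items = 1.7554 × 18 = 31.60, so 32 items.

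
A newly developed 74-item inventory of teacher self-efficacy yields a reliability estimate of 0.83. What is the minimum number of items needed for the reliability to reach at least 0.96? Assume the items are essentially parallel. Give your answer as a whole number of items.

364

n = 0.96 × (1 − 0.83) / [ 0.83 × (1 − 0.96) ]
  = 0.1632 / 0.0332 = 4.9157
Items needed = n × 74 = 4.9157 × 74 ≈ 363.76 → round up to 364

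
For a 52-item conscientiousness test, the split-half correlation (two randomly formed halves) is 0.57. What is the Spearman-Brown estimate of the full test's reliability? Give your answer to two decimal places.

Each half is half the length of the full test, so the full test is n = 2 times a half.
r_full = 2r_hh / (1 + r_hh) = 2 × 0.57 / (1 + 0.57)
r_full = 1.1400 / 1.5700 ≈ 0.7261

0.73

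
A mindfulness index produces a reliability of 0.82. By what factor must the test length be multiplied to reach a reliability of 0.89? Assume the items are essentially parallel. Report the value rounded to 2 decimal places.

n = 0.89 × (1 − 0.82) / [ 0.82 × (1 − 0.89) ]
n = 0.1602 / 0.0902 ≈ 1.7761

1.78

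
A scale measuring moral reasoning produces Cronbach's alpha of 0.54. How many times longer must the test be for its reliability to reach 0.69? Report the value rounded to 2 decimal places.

Rearranging the Spearman-Brown formula for n,
n = r*(1 − r) / [ r (1 − r*) ]
n = 0.69(1 − 0.54) / [0.54(1 − 0.69)]
n = 0.3174 / 0.1674 ≈ 1.8961

1.90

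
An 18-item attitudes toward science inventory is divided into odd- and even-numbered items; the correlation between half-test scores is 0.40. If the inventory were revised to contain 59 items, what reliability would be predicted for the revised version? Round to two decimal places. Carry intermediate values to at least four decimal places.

0.81

Full-test reliability from the split-half r: r_full = 2(0.40)/(1 + 0.40) = 0.5714
Then adjust to 59 items: n = 59/18 = 3.2778
r_new = n·r_full / (1 + (n − 1)·r_full) = 1.8729 / 2.3015 ≈ 0.8138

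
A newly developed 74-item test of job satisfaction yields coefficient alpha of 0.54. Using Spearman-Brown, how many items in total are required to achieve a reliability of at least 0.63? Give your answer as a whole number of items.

108

n = 0.63(1 − 0.54) / [0.54(1 − 0.63)]
n = 0.2898 / 0.1998 ≈ 1.4505
Items needed = n × 74 = 1.4505 × 74 ≈ 107.34 → round up to 108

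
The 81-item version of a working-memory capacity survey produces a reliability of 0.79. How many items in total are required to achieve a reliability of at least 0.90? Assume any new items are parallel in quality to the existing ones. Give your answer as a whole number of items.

Rearranging the Spearman-Brown formula for n,
n = r_target (1 − r_old) / [ r_old (1 − r_target) ]
n = 0.90(1 − 0.79) / [0.79(1 − 0.90)]
  = 0.1890 / 0.0790 = 2.3924
2.3924 × 81 = 193.78 → 194 items

194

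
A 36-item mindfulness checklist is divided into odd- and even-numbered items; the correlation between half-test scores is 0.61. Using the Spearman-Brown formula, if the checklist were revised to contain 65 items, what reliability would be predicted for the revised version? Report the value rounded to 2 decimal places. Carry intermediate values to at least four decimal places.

First correct the split-half correlation to full-test reliability: r_full = 2 × 0.61 / (1 + 0.61) ≈ 0.7578
Length factor from 36 to 65 items: n = 65/36 = 1.8056
r_new = n·r_full / (1 + (n − 1)·r_full) = 1.3683 / 1.6105 ≈ 0.8496

0.85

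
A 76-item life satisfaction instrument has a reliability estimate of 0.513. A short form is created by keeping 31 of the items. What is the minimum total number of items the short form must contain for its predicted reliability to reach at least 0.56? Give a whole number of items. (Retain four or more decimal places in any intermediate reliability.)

92

First, r for the 31-item form: n = 31/76 = 0.4079, so r_31 = 0.4079·0.513/(1 + (0.4079 − 1)·0.513) = 0.3005
Length factor from the short form to reach 0.56: n' = 0.56(1 − 0.3005) / [0.3005(1 − 0.56)] ≈ 2.9626
Total items = 2.9626 × 31 = 91.84, rounded up to 92.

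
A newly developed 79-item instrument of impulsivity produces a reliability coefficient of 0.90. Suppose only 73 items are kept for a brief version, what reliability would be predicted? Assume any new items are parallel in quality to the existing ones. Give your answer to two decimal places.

0.89

n = 73/79 = 0.9241
Spearman-Brown: r_new = n·r / (1 + (n − 1)·r)
r_new = (0.9241 × 0.90) / (1 + (0.9241 − 1) × 0.90)
r_new = 0.8317 / 0.9317 ≈ 0.8927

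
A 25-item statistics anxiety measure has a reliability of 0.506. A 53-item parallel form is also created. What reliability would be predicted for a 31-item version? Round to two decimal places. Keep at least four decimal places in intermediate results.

0.56

The 53-item form is not needed; work directly from the 25-item form with n = 31/25 = 1.2400.
r_{31} = n·r / (1 + (n − 1)·r) = 0.6274 / 1.1214 ≈ 0.5595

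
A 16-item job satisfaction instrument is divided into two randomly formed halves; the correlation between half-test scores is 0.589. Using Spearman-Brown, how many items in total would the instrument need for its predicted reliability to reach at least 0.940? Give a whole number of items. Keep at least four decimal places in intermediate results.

88

r_full = 2(0.589)/(1 + 0.589) = 0.7413
Solve Spearman-Brown for n: n = 0.940(1 − 0.7413) / [0.7413(1 − 0.940)] = 5.4674
Required items = 5.4674 × 16 = 87.48, so 88 items.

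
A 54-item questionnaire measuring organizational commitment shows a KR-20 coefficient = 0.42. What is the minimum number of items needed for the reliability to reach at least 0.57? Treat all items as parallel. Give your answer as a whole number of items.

99

Invert Spearman-Brown to solve for n:
n = r*(1 − r) / [ r (1 − r*) ]
n = 0.57(1 − 0.42) / [0.42(1 − 0.57)]
n = 0.3306 / 0.1806 ≈ 1.8306
1.8306 × 54 = 98.85 → 99 items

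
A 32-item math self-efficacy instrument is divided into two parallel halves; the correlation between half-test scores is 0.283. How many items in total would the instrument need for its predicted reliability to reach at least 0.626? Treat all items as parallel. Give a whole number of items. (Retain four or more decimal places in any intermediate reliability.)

r_full = 2(0.283)/(1 + 0.283) = 0.4412
Solve Spearman-Brown for n: n = 0.626(1 − 0.4412) / [0.4412(1 − 0.626)] = 2.1199
Required items = 2.1199 × 32 = 67.84, so 68 items.

68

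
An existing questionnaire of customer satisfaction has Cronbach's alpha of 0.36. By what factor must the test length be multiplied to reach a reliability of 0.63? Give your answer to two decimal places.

3.03

Invert Spearman-Brown to solve for n:
n = r*(1 − r) / [ r (1 − r*) ]
n = 0.63(1 − 0.36) / [0.36(1 − 0.63)]
  = 0.4032 / 0.1332 = 3.0270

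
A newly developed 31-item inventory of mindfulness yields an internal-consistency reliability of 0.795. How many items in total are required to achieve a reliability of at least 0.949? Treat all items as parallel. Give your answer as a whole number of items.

n = 0.949(1 − 0.795) / [0.795(1 − 0.949)]
  = 0.194545 / 0.040545 = 4.7982
Items needed = n × 31 = 4.7982 × 31 ≈ 148.74 → round up to 149

149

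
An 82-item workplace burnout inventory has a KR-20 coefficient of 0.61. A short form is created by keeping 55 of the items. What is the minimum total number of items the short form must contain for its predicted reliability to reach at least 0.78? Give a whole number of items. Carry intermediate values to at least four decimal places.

First, r for the 55-item form: n = 55/82 = 0.6707, so r_55 = 0.6707·0.61/(1 + (0.6707 − 1)·0.61) = 0.5120
Length factor from the short form to reach 0.78: n' = 0.78(1 − 0.5120) / [0.5120(1 − 0.78)] ≈ 3.3793
Total items = 3.3793 × 55 = 185.86, rounded up to 186.

186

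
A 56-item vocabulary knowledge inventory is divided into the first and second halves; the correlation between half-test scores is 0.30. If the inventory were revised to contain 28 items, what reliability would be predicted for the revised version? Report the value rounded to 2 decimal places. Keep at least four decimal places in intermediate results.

0.30

Full-test reliability from the split-half r: r_full = 2(0.30)/(1 + 0.30) = 0.4615
Length factor from 56 to 28 items: n = 28/56 = 0.5000
r_new = n·r_full / (1 + (n − 1)·r_full) = 0.2308 / 0.7692 ≈ 0.3001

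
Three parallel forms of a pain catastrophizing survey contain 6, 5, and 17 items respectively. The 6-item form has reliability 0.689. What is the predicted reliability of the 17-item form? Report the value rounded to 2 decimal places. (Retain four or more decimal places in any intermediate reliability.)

The 5-item form is not needed; work directly from the 6-item form with n = 17/6 = 2.8333.
r_{17} = n·r / (1 + (n − 1)·r) = 1.9521 / 2.2631 ≈ 0.8626

0.86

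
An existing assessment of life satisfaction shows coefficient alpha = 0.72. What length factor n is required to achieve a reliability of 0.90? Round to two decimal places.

3.50

Spearman-Brown solved for the length factor n:
n = r_target (1 − r_old) / [ r_old (1 − r_target) ]
n = 0.90(1 − 0.72) / [0.72(1 − 0.90)]
  = 0.2520 / 0.0720 = 3.5000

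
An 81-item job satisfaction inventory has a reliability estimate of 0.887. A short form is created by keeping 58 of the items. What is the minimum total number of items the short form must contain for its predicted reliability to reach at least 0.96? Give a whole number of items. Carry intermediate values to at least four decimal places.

First, r for the 58-item form: n = 58/81 = 0.7160, so r_58 = 0.7160·0.887/(1 + (0.7160 − 1)·0.887) = 0.8489
Then solve for n' with r_old = 0.8489, r_target = 0.96: n' = 0.96(1 − 0.8489)/[0.8489(1 − 0.96)] = 4.2719
Total items = 4.2719 × 58 = 247.77, rounded up to 248.

248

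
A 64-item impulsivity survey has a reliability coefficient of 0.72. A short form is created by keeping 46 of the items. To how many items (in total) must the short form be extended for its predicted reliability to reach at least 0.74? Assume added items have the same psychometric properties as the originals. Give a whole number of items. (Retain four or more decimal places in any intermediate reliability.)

71

First, r for the 46-item form: n = 46/64 = 0.7188, so r_46 = 0.7188·0.72/(1 + (0.7188 − 1)·0.72) = 0.6489
Length factor from the short form to reach 0.74: n' = 0.74(1 − 0.6489) / [0.6489(1 − 0.74)] ≈ 1.5400
Total items = 1.5400 × 46 = 70.84, rounded up to 71.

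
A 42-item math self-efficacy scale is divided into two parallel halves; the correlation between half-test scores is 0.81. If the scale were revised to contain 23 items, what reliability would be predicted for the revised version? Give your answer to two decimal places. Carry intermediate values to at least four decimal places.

0.82

Spearman-Brown correction (n = 2): r_full = 2·0.81/(1 + 0.81) = 0.8950
Length factor from 42 to 23 items: n = 23/42 = 0.5476
r_new = n·r_full / (1 + (n − 1)·r_full) = 0.4901 / 0.5951 ≈ 0.8236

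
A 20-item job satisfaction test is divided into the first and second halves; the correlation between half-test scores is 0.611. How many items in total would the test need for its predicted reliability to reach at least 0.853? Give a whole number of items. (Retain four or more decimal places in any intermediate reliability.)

37

Corrected full-test reliability: r_full = 2 × 0.611 / (1 + 0.611) ≈ 0.7585
n = r_tgt(1 − r_full) / [r_full(1 − r_tgt)] = 0.853 × 0.2415 / (0.7585 × 0.147) ≈ 1.8475
Items = 1.8475 × 20 ≈ 36.95 → 37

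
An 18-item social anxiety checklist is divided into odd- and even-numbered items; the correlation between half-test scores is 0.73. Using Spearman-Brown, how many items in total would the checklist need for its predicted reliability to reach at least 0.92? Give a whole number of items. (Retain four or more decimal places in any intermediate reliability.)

r_full = 2(0.73)/(1 + 0.73) = 0.8439
Solve Spearman-Brown for n: n = 0.92(1 − 0.8439) / [0.8439(1 − 0.92)] = 2.1272
Required items = 2.1272 × 18 = 38.29, so 39 items.

39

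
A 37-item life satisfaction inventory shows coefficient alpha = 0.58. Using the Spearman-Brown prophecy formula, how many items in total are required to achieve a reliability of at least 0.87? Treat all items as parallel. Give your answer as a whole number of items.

180

n = [0.87 × 0.42] / [0.58 × 0.13]
  = 0.3654 / 0.0754 = 4.8462
4.8462 × 37 = 179.31 → 180 items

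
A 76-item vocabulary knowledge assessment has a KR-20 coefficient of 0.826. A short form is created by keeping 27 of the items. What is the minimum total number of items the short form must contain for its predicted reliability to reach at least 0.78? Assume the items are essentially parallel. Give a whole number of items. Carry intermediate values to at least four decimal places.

57

First, r for the 27-item form: n = 27/76 = 0.3553, so r_27 = 0.3553·0.826/(1 + (0.3553 − 1)·0.826) = 0.6278
Length factor from the short form to reach 0.78: n' = 0.78(1 − 0.6278) / [0.6278(1 − 0.78)] ≈ 2.1020
Total items = 2.1020 × 27 = 56.75, rounded up to 57.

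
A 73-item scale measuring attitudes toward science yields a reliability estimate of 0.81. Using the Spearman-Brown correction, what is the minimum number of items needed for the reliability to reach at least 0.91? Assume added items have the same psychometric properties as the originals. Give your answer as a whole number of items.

174

Spearman-Brown solved for the length factor n:
n = r*(1 − r) / [ r (1 − r*) ]
n = 0.91 × (1 − 0.81) / [ 0.81 × (1 − 0.91) ]
  = 0.1729 / 0.0729 = 2.3717
Items needed = n × 73 = 2.3717 × 73 ≈ 173.13 → round up to 174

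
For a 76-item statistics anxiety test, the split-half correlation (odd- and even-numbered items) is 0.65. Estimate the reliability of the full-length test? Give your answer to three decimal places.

0.788

Apply the Spearman-Brown correction with n = 2:
r_full = 2(0.65) / (1 + 0.65)
       = 1.3000 / 1.6500 = 0.7879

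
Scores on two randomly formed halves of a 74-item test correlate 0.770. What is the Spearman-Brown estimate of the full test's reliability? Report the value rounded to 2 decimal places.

0.87

r_full = 2(0.770) / (1 + 0.770)
r_full = 1.5400 / 1.7700 ≈ 0.8701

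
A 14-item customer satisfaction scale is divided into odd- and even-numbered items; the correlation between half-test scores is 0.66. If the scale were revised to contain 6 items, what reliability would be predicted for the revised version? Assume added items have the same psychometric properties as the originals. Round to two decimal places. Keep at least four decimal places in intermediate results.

First correct the split-half correlation to full-test reliability: r_full = 2 × 0.66 / (1 + 0.66) ≈ 0.7952
Length factor from 14 to 6 items: n = 6/14 = 0.4286
r_new = n·r_full / (1 + (n − 1)·r_full) = 0.3408 / 0.5456 ≈ 0.6246

0.62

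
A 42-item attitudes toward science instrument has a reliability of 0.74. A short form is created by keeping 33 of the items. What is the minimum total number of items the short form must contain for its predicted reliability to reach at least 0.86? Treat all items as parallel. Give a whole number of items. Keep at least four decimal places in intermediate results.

91

First, r for the 33-item form: n = 33/42 = 0.7857, so r_33 = 0.7857·0.74/(1 + (0.7857 − 1)·0.74) = 0.6910
Length factor from the short form to reach 0.86: n' = 0.86(1 − 0.6910) / [0.6910(1 − 0.86)] ≈ 2.7470
Total items = 2.7470 × 33 = 90.65, rounded up to 91.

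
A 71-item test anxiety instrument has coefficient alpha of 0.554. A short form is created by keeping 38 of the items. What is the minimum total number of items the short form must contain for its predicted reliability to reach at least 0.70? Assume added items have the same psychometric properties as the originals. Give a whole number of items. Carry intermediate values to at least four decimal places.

134

First, r for the 38-item form: n = 38/71 = 0.5352, so r_38 = 0.5352·0.554/(1 + (0.5352 − 1)·0.554) = 0.3993
Then solve for n' with r_old = 0.3993, r_target = 0.70: n' = 0.70(1 − 0.3993)/[0.3993(1 − 0.70)] = 3.5102
Total items = 3.5102 × 38 = 133.39, rounded up to 134.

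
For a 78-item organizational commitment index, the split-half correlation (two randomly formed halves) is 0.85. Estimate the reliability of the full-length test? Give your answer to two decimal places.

0.92

The full test is twice the length of either half (n = 2).
r_full = 2(0.85) / (1 + 0.85)
r_full = 1.7000 / 1.8500 ≈ 0.9189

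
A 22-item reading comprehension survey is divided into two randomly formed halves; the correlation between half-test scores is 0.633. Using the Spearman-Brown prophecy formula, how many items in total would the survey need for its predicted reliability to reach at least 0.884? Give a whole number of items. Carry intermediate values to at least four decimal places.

r_full = 2(0.633)/(1 + 0.633) = 0.7753
Solve Spearman-Brown for n: n = 0.884(1 − 0.7753) / [0.7753(1 − 0.884)] = 2.2087
Items = 2.2087 × 22 ≈ 48.59 → 49

49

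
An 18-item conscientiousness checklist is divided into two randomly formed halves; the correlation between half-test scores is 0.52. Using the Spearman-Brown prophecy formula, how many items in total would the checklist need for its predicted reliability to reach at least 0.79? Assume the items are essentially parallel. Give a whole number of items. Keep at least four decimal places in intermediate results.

32

r_full = 2(0.52)/(1 + 0.52) = 0.6842
Solve Spearman-Brown for n: n = 0.79(1 − 0.6842) / [0.6842(1 − 0.79)] = 1.7363
Required items = 1.7363 × 18 = 31.25, so 32 items.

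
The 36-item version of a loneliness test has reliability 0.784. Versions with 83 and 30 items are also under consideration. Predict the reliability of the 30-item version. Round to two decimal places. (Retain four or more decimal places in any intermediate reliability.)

0.75

The 83-item form is not needed; work directly from the 36-item form with n = 30/36 = 0.8333.
r_{30} = n·r / (1 + (n − 1)·r) = 0.6533 / 0.8693 ≈ 0.7515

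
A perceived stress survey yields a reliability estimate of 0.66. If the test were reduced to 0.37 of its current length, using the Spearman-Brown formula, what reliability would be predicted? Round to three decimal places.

Spearman-Brown: r_new = n·r / (1 + (n − 1)·r)
r_new = 0.37·0.66 / [1 + (0.37 − 1)·0.66]
     = 0.2442 / 0.5842 = 0.4180

0.418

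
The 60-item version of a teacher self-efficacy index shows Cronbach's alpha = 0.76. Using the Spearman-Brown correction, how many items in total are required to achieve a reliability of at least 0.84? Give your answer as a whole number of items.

n = [0.84 × 0.24] / [0.76 × 0.16]
n = 0.2016 / 0.1216 ≈ 1.6579
So the test needs 1.6579 × 60 ≈ 99.47 items; rounding up, 100.

100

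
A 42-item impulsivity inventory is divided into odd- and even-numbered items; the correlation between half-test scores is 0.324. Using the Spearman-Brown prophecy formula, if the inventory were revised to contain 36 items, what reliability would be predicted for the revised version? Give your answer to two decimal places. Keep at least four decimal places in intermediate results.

0.45

Spearman-Brown correction (n = 2): r_full = 2·0.324/(1 + 0.324) = 0.4894
Then adjust to 36 items: n = 36/42 = 0.8571
r_new = n·r_full / (1 + (n − 1)·r_full) = 0.4195 / 0.9301 ≈ 0.4510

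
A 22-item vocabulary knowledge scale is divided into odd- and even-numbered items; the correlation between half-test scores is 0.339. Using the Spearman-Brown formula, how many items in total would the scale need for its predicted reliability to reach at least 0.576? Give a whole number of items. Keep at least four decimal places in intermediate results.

Corrected full-test reliability: r_full = 2 × 0.339 / (1 + 0.339) ≈ 0.5063
n = r_tgt(1 − r_full) / [r_full(1 − r_tgt)] = 0.576 × 0.4937 / (0.5063 × 0.424) ≈ 1.3247
Required items = 1.3247 × 22 = 29.14, so 30 items.

30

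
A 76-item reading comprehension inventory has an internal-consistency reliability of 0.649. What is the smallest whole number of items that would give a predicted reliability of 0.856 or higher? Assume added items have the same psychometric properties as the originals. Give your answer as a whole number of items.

Spearman-Brown solved for the length factor n:
n = r_target (1 − r_old) / [ r_old (1 − r_target) ]
n = 0.856 × (1 − 0.649) / [ 0.649 × (1 − 0.856) ]
n = 0.300456 / 0.093456 ≈ 3.2149
Items needed = n × 76 = 3.2149 × 76 ≈ 244.33 → round up to 245

245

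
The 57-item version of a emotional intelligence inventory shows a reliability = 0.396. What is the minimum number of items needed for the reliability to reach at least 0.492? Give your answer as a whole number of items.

Invert Spearman-Brown to solve for n:
n = r_target (1 − r_old) / [ r_old (1 − r_target) ]
n = 0.492 × (1 − 0.396) / [ 0.396 × (1 − 0.492) ]
n = 0.297168 / 0.201168 ≈ 1.4772
Items needed = n × 57 = 1.4772 × 57 ≈ 84.20 → round up to 85

85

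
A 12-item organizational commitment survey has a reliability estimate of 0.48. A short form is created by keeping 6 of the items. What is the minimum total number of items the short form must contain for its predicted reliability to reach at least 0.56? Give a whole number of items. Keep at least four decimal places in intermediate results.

17

First, r for the 6-item form: n = 6/12 = 0.5000, so r_6 = 0.5000·0.48/(1 + (0.5000 − 1)·0.48) = 0.3158
Length factor from the short form to reach 0.56: n' = 0.56(1 − 0.3158) / [0.3158(1 − 0.56)] ≈ 2.7574
Items = 2.7574 × 6 ≈ 16.54 → 17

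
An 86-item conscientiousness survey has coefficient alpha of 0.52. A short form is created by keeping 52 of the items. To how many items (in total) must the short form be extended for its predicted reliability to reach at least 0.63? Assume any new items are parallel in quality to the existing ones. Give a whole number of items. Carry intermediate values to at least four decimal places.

136

Short-form reliability: n = 52/86 = 0.6047; r_52 = n·r/(1+(n−1)r) ≈ 0.3958
Then solve for n' with r_old = 0.3958, r_target = 0.63: n' = 0.63(1 − 0.3958)/[0.3958(1 − 0.63)] = 2.5992
Items = 2.5992 × 52 ≈ 135.16 → 136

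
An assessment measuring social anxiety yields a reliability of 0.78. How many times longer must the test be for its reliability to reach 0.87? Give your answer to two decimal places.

Invert Spearman-Brown to solve for n:
n = r_target (1 − r_old) / [ r_old (1 − r_target) ]
n = 0.87 × (1 − 0.78) / [ 0.78 × (1 − 0.87) ]
  = 0.1914 / 0.1014 = 1.8876

1.89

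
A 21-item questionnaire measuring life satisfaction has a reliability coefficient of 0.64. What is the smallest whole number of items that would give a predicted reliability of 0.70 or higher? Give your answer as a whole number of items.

Invert Spearman-Brown to solve for n:
n = r_target (1 − r_old) / [ r_old (1 − r_target) ]
n = 0.70(1 − 0.64) / [0.64(1 − 0.70)]
n = 0.2520 / 0.1920 ≈ 1.3125
So the test needs 1.3125 × 21 ≈ 27.56 items; rounding up, 28.

28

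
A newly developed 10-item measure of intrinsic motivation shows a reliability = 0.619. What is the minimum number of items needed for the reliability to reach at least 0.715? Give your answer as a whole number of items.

16

n = 0.715 × (1 − 0.619) / [ 0.619 × (1 − 0.715) ]
  = 0.272415 / 0.176415 = 1.5442
So the test needs 1.5442 × 10 ≈ 15.44 items; rounding up, 16.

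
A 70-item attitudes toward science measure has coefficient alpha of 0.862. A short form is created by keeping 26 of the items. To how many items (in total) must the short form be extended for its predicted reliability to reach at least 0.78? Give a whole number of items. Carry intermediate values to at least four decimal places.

Short-form reliability: n = 26/70 = 0.3714; r_26 = n·r/(1+(n−1)r) ≈ 0.6988
Length factor from the short form to reach 0.78: n' = 0.78(1 − 0.6988) / [0.6988(1 − 0.78)] ≈ 1.5282
Items = 1.5282 × 26 ≈ 39.73 → 40

40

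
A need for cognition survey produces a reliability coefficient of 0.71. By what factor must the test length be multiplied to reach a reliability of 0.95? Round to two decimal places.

7.76

Invert Spearman-Brown to solve for n:
n = r_target (1 − r_old) / [ r_old (1 − r_target) ]
n = [0.95 × 0.29] / [0.71 × 0.05]
  = 0.2755 / 0.0355 = 7.7606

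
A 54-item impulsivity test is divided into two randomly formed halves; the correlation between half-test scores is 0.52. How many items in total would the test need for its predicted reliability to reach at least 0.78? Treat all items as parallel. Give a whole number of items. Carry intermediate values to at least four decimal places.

Corrected full-test reliability: r_full = 2 × 0.52 / (1 + 0.52) ≈ 0.6842
n = r_tgt(1 − r_full) / [r_full(1 − r_tgt)] = 0.78 × 0.3158 / (0.6842 × 0.22) ≈ 1.6364
Required items = 1.6364 × 54 = 88.37, so 89 items.

89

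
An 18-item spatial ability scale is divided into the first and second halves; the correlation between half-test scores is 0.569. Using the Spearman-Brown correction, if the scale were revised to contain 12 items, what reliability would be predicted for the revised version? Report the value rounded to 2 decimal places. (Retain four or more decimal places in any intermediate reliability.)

0.64

First correct the split-half correlation to full-test reliability: r_full = 2 × 0.569 / (1 + 0.569) ≈ 0.7253
Then adjust to 12 items: n = 12/18 = 0.6667
r_new = n·r_full / (1 + (n − 1)·r_full) = 0.4836 / 0.7583 ≈ 0.6377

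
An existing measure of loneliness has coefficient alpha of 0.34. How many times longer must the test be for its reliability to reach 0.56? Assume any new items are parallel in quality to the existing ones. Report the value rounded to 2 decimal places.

n = 0.56(1 − 0.34) / [0.34(1 − 0.56)]
n = 0.3696 / 0.1496 ≈ 2.4706

2.47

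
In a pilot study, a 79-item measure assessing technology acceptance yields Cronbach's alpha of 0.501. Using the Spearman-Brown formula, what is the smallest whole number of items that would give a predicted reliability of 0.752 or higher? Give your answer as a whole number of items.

239

Rearranging the Spearman-Brown formula for n,
n = r_target (1 − r_old) / [ r_old (1 − r_target) ]
n = [0.752 × 0.499] / [0.501 × 0.248]
n = 0.375248 / 0.124248 ≈ 3.0202
Items needed = n × 79 = 3.0202 × 79 ≈ 238.60 → round up to 239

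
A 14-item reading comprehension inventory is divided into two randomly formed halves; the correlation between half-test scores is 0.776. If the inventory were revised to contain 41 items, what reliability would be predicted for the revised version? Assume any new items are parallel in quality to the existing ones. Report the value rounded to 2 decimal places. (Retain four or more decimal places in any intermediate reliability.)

Full-test reliability from the split-half r: r_full = 2(0.776)/(1 + 0.776) = 0.8739
Then adjust to 41 items: n = 41/14 = 2.9286
r_new = n·r_full / (1 + (n − 1)·r_full) = 2.5593 / 2.6854 ≈ 0.9530

0.95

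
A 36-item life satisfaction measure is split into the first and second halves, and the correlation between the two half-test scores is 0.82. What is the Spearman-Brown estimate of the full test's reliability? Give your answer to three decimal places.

The full test is twice the length of either half (n = 2).
r_full = 2r_hh / (1 + r_hh) = 2 × 0.82 / (1 + 0.82)
r_full = 1.6400 / 1.8200 ≈ 0.9011

0.901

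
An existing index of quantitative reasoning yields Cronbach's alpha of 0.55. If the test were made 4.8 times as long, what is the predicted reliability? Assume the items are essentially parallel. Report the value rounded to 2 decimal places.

0.85

Apply the Spearman-Brown prophecy formula, r' = nr / [1 + (n − 1)r]:
r_new = 4.8·0.55 / [1 + (4.8 − 1)·0.55]
r_new = 2.6400 / 3.0900 ≈ 0.8544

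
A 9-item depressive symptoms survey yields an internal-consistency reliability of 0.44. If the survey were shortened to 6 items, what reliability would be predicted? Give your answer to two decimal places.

0.34

n = 6/9 = 0.6667
Spearman-Brown: r_new = n·r / (1 + (n − 1)·r)
r_new = 0.6667·0.44 / [1 + (0.6667 − 1)·0.44]
r_new = 0.2933 / 0.8533 ≈ 0.3437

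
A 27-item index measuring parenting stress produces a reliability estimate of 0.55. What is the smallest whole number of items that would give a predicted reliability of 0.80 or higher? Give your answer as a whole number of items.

89

n = 0.80(1 − 0.55) / [0.55(1 − 0.80)]
  = 0.3600 / 0.1100 = 3.2727
Items needed = n × 27 = 3.2727 × 27 ≈ 88.36 → round up to 89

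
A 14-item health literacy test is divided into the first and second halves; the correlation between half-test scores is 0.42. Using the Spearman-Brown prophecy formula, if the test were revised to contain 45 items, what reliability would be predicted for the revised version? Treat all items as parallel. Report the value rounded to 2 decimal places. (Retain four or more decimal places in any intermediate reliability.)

Spearman-Brown correction (n = 2): r_full = 2·0.42/(1 + 0.42) = 0.5915
Then adjust to 45 items: n = 45/14 = 3.2143
r_new = n·r_full / (1 + (n − 1)·r_full) = 1.9013 / 2.3098 ≈ 0.8231

0.82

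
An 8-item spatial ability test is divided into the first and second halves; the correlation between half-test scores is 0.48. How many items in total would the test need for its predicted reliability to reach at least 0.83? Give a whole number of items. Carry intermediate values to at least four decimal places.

Corrected full-test reliability: r_full = 2 × 0.48 / (1 + 0.48) ≈ 0.6486
Solve Spearman-Brown for n: n = 0.83(1 − 0.6486) / [0.6486(1 − 0.83)] = 2.6452
Required items = 2.6452 × 8 = 21.16, so 22 items.

22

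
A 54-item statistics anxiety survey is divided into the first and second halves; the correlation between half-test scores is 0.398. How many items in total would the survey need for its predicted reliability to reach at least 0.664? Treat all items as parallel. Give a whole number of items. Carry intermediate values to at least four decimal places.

81

r_full = 2(0.398)/(1 + 0.398) = 0.5694
n = r_tgt(1 − r_full) / [r_full(1 − r_tgt)] = 0.664 × 0.4306 / (0.5694 × 0.336) ≈ 1.4945
Items = 1.4945 × 54 ≈ 80.70 → 81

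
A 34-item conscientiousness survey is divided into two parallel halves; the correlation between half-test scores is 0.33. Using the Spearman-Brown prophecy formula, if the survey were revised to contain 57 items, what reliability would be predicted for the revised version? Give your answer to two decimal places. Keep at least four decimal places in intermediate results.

First correct the split-half correlation to full-test reliability: r_full = 2 × 0.33 / (1 + 0.33) ≈ 0.4962
Length factor from 34 to 57 items: n = 57/34 = 1.6765
r_new = n·r_full / (1 + (n − 1)·r_full) = 0.8319 / 1.3357 ≈ 0.6228

0.62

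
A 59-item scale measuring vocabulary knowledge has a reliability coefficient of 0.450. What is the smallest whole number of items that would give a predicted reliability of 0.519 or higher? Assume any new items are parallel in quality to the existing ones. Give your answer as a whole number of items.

n = 0.519(1 − 0.450) / [0.450(1 − 0.519)]
n = 0.285450 / 0.216450 ≈ 1.3188
So the test needs 1.3188 × 59 ≈ 77.81 items; rounding up, 78.

78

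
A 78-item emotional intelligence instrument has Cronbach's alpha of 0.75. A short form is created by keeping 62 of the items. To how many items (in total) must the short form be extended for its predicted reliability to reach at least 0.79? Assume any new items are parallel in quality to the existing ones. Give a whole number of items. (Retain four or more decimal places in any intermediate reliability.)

98

First, r for the 62-item form: n = 62/78 = 0.7949, so r_62 = 0.7949·0.75/(1 + (0.7949 − 1)·0.75) = 0.7046
Length factor from the short form to reach 0.79: n' = 0.79(1 − 0.7046) / [0.7046(1 − 0.79)] ≈ 1.5772
Items = 1.5772 × 62 ≈ 97.79 → 98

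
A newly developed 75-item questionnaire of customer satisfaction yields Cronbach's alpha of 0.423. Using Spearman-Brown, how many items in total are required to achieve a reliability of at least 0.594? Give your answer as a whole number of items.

150

n = 0.594 × (1 − 0.423) / [ 0.423 × (1 − 0.594) ]
n = 0.342738 / 0.171738 ≈ 1.9957
1.9957 × 75 = 149.68 → 150 items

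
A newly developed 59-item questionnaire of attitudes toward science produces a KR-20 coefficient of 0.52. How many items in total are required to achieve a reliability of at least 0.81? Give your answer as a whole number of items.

Spearman-Brown solved for the length factor n:
n = r*(1 − r) / [ r (1 − r*) ]
n = 0.81(1 − 0.52) / [0.52(1 − 0.81)]
  = 0.3888 / 0.0988 = 3.9352
3.9352 × 59 = 232.18 → 233 items

233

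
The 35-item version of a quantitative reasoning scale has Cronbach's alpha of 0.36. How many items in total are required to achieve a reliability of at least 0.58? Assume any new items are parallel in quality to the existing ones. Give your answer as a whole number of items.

86

n = [0.58 × 0.64] / [0.36 × 0.42]
  = 0.3712 / 0.1512 = 2.4550
2.4550 × 35 = 85.92 → 86 items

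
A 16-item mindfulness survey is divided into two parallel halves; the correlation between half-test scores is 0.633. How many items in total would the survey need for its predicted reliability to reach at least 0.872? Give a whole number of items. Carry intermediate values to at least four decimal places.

Corrected full-test reliability: r_full = 2 × 0.633 / (1 + 0.633) ≈ 0.7753
Solve Spearman-Brown for n: n = 0.872(1 − 0.7753) / [0.7753(1 − 0.872)] = 1.9744
Required items = 1.9744 × 16 = 31.59, so 32 items.

32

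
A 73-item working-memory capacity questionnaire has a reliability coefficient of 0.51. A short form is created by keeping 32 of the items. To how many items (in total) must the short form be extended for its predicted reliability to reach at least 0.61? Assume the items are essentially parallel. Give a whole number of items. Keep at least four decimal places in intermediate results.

110

Short-form reliability: n = 32/73 = 0.4384; r_32 = n·r/(1+(n−1)r) ≈ 0.3133
Length factor from the short form to reach 0.61: n' = 0.61(1 − 0.3133) / [0.3133(1 − 0.61)] ≈ 3.4282
Items = 3.4282 × 32 ≈ 109.70 → 110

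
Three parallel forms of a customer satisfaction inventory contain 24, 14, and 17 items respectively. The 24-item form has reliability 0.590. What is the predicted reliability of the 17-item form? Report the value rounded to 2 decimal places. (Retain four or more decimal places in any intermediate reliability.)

0.50

The 14-item form is not needed; work directly from the 24-item form with n = 17/24 = 0.7083.
r_{17} = n·r / (1 + (n − 1)·r) = 0.4179 / 0.8279 ≈ 0.5048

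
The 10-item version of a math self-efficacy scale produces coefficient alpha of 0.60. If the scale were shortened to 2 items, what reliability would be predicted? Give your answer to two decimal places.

0.23

Length ratio n = 2/10 = 0.2
Spearman-Brown: r_new = n·r / (1 + (n − 1)·r)
r_new = 0.2·0.60 / [1 + (0.2 − 1)·0.60]
     = 0.1200 / 0.5200 = 0.2308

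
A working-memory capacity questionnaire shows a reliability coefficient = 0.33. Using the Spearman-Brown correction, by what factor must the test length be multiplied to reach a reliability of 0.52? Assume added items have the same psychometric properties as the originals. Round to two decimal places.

Invert Spearman-Brown to solve for n:
n = r*(1 − r) / [ r (1 − r*) ]
n = 0.52 × (1 − 0.33) / [ 0.33 × (1 − 0.52) ]
n = 0.3484 / 0.1584 ≈ 2.1995

2.20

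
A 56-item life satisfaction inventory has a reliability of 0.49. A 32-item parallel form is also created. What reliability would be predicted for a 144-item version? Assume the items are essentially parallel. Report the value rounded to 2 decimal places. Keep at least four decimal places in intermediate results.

0.71

The 32-item form is not needed; work directly from the 56-item form with n = 144/56 = 2.5714.
r_{144} = n·r / (1 + (n − 1)·r) = 1.2600 / 1.7700 ≈ 0.7119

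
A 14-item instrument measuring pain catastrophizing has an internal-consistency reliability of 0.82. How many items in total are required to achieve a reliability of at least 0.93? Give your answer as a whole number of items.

Spearman-Brown solved for the length factor n:
n = r*(1 − r) / [ r (1 − r*) ]
n = 0.93(1 − 0.82) / [0.82(1 − 0.93)]
n = 0.1674 / 0.0574 ≈ 2.9164
2.9164 × 14 = 40.83 → 41 items

41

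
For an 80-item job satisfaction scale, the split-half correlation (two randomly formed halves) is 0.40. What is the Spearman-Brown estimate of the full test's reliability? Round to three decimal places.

The full test is twice the length of either half (n = 2).
r_full = 2(0.40) / (1 + 0.40)
r_full = 0.8000 / 1.4000 ≈ 0.5714

0.571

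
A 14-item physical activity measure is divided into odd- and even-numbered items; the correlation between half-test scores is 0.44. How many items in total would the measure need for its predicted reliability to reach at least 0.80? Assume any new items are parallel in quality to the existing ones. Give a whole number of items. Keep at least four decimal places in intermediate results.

r_full = 2(0.44)/(1 + 0.44) = 0.6111
n = r_tgt(1 − r_full) / [r_full(1 − r_tgt)] = 0.80 × 0.3889 / (0.6111 × 0.20) ≈ 2.5456
Required items = 2.5456 × 14 = 35.64, so 36 items.

36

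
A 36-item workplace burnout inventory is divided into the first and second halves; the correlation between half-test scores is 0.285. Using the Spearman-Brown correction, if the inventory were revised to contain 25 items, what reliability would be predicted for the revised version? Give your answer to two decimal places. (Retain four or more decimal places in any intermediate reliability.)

0.36

Full-test reliability from the split-half r: r_full = 2(0.285)/(1 + 0.285) = 0.4436
Then adjust to 25 items: n = 25/36 = 0.6944
r_new = n·r_full / (1 + (n − 1)·r_full) = 0.3080 / 0.8644 ≈ 0.3563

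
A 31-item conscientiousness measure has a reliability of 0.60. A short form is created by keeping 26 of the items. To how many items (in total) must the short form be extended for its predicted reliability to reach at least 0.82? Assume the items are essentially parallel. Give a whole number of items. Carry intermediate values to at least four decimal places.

95

Short-form reliability: n = 26/31 = 0.8387; r_26 = n·r/(1+(n−1)r) ≈ 0.5571
Length factor from the short form to reach 0.82: n' = 0.82(1 − 0.5571) / [0.5571(1 − 0.82)] ≈ 3.6217
Total items = 3.6217 × 26 = 94.16, rounded up to 95.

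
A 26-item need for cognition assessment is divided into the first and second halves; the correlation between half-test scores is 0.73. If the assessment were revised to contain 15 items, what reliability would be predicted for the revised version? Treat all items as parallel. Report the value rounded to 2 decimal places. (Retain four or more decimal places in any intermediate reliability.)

0.76

Full-test reliability from the split-half r: r_full = 2(0.73)/(1 + 0.73) = 0.8439
Length factor from 26 to 15 items: n = 15/26 = 0.5769
r_new = n·r_full / (1 + (n − 1)·r_full) = 0.4868 / 0.6429 ≈ 0.7572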